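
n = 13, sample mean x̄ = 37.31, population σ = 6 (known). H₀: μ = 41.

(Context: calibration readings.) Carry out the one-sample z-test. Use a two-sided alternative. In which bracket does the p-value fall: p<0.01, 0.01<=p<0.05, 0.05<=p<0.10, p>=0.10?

SE = σ/√n = 6/√13 = 1.6641
z = (x̄−μ₀)/SE = (37.31−41)/1.6641 = -2.2174
p-value (two-sided) = 0.02659
→ bracket: 0.01<=p<0.05

p-value bracket: 0.01<=p<0.05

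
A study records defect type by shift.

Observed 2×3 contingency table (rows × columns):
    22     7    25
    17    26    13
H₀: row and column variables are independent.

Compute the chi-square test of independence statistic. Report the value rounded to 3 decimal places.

test statistic = 15.339

Row totals [54, 56], col totals [39, 33, 38], n=110
χ² = (22−19.15)²/19.15 + (7−16.20)²/16.20 + (25−18.65)²/18.65 + (17−19.85)²/19.85 + (26−16.80)²/16.80 + (13−19.35)²/19.35 = 15.3386
df = 2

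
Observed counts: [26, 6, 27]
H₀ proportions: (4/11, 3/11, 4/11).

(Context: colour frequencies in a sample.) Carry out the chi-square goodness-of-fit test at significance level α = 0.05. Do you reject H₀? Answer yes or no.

n = 59; E_i = n·p_i = [21.45, 16.09, 21.45]
χ² = (26−21.45)²/21.45 + (6−16.09)²/16.09 + (27−21.45)²/21.45 = 8.7246
df = 2
p-value (upper-tail) = 0.01275
At α=0.05: p < α → reject H₀

reject H₀: yes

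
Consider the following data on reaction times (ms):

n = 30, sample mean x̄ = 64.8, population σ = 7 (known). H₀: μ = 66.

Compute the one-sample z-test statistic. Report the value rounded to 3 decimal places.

SE = σ/√n = 7/√30 = 1.2780
z = (x̄−μ₀)/SE = (64.8−66)/1.2780 = -0.9390

test statistic = -0.939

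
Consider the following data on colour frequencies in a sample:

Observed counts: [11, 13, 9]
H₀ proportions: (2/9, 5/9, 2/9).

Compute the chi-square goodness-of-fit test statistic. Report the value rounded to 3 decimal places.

n = 33; E_i = n·p_i = [7.33, 18.33, 7.33]
χ² = (11−7.33)²/7.33 + (13−18.33)²/18.33 + (9−7.33)²/7.33 = 3.7636
df = 2

test statistic = 3.764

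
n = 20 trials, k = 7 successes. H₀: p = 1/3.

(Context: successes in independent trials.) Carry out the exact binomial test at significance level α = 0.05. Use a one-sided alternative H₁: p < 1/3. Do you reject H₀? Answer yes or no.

reject H₀: no

Exact binomial: n=20, k=7, p₀=1/3=0.3333
P(X≤7) from Σ C(n,i)·p₀^i·(1−p₀)^(n−i)
p-value (one-sided, H₁ less) = 0.66147
At α=0.05: p ≥ α → fail to reject H₀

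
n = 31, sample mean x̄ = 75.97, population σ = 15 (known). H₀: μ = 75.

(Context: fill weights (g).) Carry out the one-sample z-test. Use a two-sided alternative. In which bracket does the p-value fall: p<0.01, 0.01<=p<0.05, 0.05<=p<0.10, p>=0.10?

SE = σ/√n = 15/√31 = 2.6941
z = (x̄−μ₀)/SE = (75.97−75)/2.6941 = 0.3600
p-value (two-sided) = 0.71881
→ bracket: p>=0.10

p-value bracket: p>=0.10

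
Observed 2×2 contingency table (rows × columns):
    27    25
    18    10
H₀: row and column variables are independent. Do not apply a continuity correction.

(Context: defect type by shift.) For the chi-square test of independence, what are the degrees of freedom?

degrees of freedom = 1

df = (r−1)(c−1) = (2−1)·(2−1) = 1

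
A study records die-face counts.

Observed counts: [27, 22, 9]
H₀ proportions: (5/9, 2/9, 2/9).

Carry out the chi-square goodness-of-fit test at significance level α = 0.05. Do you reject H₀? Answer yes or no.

reject H₀: yes

n = 58; E_i = n·p_i = [32.22, 12.89, 12.89]
χ² = (27−32.22)²/32.22 + (22−12.89)²/12.89 + (9−12.89)²/12.89 = 8.4603
df = 2
p-value (upper-tail) = 0.01455
At α=0.05: p < α → reject H₀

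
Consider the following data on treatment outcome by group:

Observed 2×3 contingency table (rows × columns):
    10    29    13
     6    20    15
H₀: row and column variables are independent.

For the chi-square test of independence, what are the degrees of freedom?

degrees of freedom = 2

df = (r−1)(c−1) = (2−1)·(3−1) = 2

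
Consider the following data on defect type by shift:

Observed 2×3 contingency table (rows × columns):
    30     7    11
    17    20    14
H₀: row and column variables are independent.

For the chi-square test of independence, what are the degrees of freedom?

df = (r−1)(c−1) = (2−1)·(3−1) = 2

degrees of freedom = 2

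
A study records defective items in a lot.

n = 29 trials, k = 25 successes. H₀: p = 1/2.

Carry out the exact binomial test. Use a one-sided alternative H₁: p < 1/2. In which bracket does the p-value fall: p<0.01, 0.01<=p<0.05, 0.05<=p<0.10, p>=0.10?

p-value bracket: p>=0.10

Exact binomial: n=29, k=25, p₀=1/2=0.5000
P(X≤25) from Σ C(n,i)·p₀^i·(1−p₀)^(n−i)
p-value (one-sided, H₁ less) = 0.99999
→ bracket: p>=0.10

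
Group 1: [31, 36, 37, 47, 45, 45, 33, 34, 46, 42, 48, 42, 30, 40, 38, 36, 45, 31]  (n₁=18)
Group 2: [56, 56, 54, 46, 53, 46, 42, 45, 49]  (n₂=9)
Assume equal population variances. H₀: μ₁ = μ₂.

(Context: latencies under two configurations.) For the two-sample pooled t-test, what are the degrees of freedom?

degrees of freedom = 25

df = n₁ + n₂ − 2 = 18 + 9 − 2 = 25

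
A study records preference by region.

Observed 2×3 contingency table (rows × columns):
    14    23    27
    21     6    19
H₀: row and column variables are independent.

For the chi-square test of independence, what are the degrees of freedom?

df = (r−1)(c−1) = (2−1)·(3−1) = 2

degrees of freedom = 2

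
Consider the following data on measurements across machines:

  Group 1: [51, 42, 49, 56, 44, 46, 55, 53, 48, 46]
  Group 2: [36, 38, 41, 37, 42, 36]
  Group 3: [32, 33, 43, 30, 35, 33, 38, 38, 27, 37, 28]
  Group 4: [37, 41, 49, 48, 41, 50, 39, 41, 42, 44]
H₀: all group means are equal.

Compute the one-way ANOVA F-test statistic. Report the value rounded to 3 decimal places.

test statistic = 21.897

Group means [49.00, 38.33, 34.00, 43.20], grand mean 41.243
SSB = Σnᵢ(x̄ᵢ−x̄)² = 1267.877; SSW = ΣΣ(x−x̄ᵢ)² = 636.933
MSB = 1267.877/3 = 422.6258; MSW = 636.933/33 = 19.3010
F = MSB/MSW = 21.8966
df = (3, 33)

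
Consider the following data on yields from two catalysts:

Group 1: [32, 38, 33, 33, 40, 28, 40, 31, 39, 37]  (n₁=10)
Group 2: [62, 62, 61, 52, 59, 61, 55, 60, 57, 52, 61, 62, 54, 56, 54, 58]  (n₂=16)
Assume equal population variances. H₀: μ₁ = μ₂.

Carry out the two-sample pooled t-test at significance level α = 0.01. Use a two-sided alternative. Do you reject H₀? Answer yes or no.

reject H₀: yes

x̄₁=35.100, s₁=4.228, n₁=10
x̄₂=57.875, s₂=3.631, n₂=16
s_p² = [9·4.228² + 15·3.631²]/24 = 14.9437
SE = √(s_p²·(1/10+1/16)) = 1.5583
t = (35.100−57.875)/1.5583 = -14.6151
df = 24
p-value (two-sided) = 0.00000
At α=0.01: p < α → reject H₀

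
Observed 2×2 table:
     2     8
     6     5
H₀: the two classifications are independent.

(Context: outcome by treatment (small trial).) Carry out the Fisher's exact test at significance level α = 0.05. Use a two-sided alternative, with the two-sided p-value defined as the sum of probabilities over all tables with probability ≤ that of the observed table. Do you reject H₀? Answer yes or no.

Margins: r₁=10, r₂=11, c₁=8, c₂=13, n=21
p_obs = C(10,2)·C(11,6)/C(21,8); sum pmf over tables with pmf ≤ p_obs
p-value (two-sided) = 0.18266
At α=0.05: p ≥ α → fail to reject H₀

reject H₀: no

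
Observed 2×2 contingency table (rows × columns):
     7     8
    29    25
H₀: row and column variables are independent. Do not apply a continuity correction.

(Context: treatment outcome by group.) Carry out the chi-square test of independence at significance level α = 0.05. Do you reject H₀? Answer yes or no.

reject H₀: no

Row totals [15, 54], col totals [36, 33], n=69
χ² = (7−7.83)²/7.83 + (8−7.17)²/7.17 + (29−28.17)²/28.17 + (25−25.83)²/25.83 = 0.2330
df = 1
p-value (upper-tail) = 0.62933
At α=0.05: p ≥ α → fail to reject H₀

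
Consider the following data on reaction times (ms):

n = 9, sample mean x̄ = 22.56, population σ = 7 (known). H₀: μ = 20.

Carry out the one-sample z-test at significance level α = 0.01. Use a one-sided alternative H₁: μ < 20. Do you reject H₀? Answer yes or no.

SE = σ/√n = 7/√9 = 2.3333
z = (x̄−μ₀)/SE = (22.56−20)/2.3333 = 1.0971
p-value (one-sided, H₁ less) = 0.86371
At α=0.01: p ≥ α → fail to reject H₀

reject H₀: no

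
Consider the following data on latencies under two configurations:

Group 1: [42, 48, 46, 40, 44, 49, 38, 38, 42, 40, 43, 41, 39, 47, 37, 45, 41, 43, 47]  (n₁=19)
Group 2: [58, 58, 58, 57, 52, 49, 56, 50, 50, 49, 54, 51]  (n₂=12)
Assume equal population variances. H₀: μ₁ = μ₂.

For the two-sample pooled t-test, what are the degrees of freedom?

df = n₁ + n₂ − 2 = 19 + 12 − 2 = 29

degrees of freedom = 29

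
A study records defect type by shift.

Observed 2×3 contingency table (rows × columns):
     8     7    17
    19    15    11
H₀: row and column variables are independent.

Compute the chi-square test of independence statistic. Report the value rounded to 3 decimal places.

Row totals [32, 45], col totals [27, 22, 28], n=77
χ² = (8−11.22)²/11.22 + (7−9.14)²/9.14 + (17−11.64)²/11.64 + (19−15.78)²/15.78 + (15−12.86)²/12.86 + (11−16.36)²/16.36 = 6.6716
df = 2

test statistic = 6.672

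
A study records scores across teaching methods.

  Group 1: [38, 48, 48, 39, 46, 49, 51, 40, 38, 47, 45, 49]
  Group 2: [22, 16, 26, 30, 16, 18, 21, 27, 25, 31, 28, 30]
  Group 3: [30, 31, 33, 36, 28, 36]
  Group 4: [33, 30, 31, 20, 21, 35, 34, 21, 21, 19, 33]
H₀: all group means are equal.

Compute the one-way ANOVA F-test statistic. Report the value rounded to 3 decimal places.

test statistic = 34.585

Group means [44.83, 24.17, 32.33, 27.09], grand mean 32.195
SSB = Σnᵢ(x̄ᵢ−x̄)² = 2976.863; SSW = ΣΣ(x−x̄ᵢ)² = 1061.576
MSB = 2976.863/3 = 992.2878; MSW = 1061.576/37 = 28.6912
F = MSB/MSW = 34.5850
df = (3, 37)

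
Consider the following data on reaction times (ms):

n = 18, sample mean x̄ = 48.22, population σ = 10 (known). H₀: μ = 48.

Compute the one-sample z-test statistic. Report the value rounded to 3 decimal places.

test statistic = 0.093

SE = σ/√n = 10/√18 = 2.3570
z = (x̄−μ₀)/SE = (48.22−48)/2.3570 = 0.0933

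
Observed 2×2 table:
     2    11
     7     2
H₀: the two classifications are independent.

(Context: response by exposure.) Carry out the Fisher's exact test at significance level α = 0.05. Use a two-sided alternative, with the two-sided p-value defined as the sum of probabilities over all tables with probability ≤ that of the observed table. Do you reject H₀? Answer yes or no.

reject H₀: yes

Margins: r₁=13, r₂=9, c₁=9, c₂=13, n=22
p_obs = C(13,2)·C(9,7)/C(22,9); sum pmf over tables with pmf ≤ p_obs
p-value (two-sided) = 0.00732
At α=0.05: p < α → reject H₀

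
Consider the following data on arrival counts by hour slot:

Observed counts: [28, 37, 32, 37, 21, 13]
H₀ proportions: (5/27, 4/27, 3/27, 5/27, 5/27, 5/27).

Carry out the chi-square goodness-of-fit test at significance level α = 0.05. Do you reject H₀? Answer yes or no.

reject H₀: yes

n = 168; E_i = n·p_i = [31.11, 24.89, 18.67, 31.11, 31.11, 31.11]
χ² = (28−31.11)²/31.11 + (37−24.89)²/24.89 + (32−18.67)²/18.67 + (37−31.11)²/31.11 + (21−31.11)²/31.11 + (13−31.11)²/31.11 = 30.6723
df = 5
p-value (upper-tail) = 0.00001
At α=0.05: p < α → reject H₀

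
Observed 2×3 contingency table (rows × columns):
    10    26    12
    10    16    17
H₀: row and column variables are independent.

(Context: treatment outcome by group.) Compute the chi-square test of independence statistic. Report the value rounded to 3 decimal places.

test statistic = 2.977

Row totals [48, 43], col totals [20, 42, 29], n=91
χ² = (10−10.55)²/10.55 + (26−22.15)²/22.15 + (12−15.30)²/15.30 + (10−9.45)²/9.45 + (16−19.85)²/19.85 + (17−13.70)²/13.70 = 2.9773
df = 2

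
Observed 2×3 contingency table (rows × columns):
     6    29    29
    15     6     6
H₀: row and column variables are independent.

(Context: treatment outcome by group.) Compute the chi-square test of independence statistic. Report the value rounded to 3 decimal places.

Row totals [64, 27], col totals [21, 35, 35], n=91
χ² = (6−14.77)²/14.77 + (29−24.62)²/24.62 + (29−24.62)²/24.62 + (15−6.23)²/6.23 + (6−10.38)²/10.38 + (6−10.38)²/10.38 = 22.8132
df = 2

test statistic = 22.813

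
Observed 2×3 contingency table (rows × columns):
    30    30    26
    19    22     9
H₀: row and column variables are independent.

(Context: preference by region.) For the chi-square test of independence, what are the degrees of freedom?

degrees of freedom = 2

df = (r−1)(c−1) = (2−1)·(3−1) = 2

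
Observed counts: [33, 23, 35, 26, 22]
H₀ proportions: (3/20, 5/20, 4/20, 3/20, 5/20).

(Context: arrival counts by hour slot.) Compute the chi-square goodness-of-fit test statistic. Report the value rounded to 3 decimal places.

n = 139; E_i = n·p_i = [20.85, 34.75, 27.80, 20.85, 34.75]
χ² = (33−20.85)²/20.85 + (23−34.75)²/34.75 + (35−27.80)²/27.80 + (26−20.85)²/20.85 + (22−34.75)²/34.75 = 18.8681
df = 4

test statistic = 18.868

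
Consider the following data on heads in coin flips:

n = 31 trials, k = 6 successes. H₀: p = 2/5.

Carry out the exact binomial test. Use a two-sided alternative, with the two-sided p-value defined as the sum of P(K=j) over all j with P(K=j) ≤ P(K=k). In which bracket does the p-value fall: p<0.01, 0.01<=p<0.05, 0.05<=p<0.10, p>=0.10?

p-value bracket: 0.01<=p<0.05

Exact binomial: n=31, k=6, p₀=2/5=0.4000
P(X=j) = C(n,j)·p₀^j·(1−p₀)^(n−j); p = Σ P(X=j) over j with P(X=j) ≤ P(X=6)
p-value (two-sided) = 0.02605
→ bracket: 0.01<=p<0.05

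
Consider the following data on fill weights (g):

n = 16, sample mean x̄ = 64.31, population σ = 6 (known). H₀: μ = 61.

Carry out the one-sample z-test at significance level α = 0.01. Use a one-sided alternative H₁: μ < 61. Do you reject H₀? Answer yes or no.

SE = σ/√n = 6/√16 = 1.5000
z = (x̄−μ₀)/SE = (64.31−61)/1.5000 = 2.2067
p-value (one-sided, H₁ less) = 0.98633
At α=0.01: p ≥ α → fail to reject H₀

reject H₀: no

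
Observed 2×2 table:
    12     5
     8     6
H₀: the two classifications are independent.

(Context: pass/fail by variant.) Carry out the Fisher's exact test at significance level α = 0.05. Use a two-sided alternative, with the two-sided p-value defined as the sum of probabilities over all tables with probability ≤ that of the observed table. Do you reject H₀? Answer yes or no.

reject H₀: no

Margins: r₁=17, r₂=14, c₁=20, c₂=11, n=31
p_obs = C(17,12)·C(14,8)/C(31,20); sum pmf over tables with pmf ≤ p_obs
p-value (two-sided) = 0.47747
At α=0.05: p ≥ α → fail to reject H₀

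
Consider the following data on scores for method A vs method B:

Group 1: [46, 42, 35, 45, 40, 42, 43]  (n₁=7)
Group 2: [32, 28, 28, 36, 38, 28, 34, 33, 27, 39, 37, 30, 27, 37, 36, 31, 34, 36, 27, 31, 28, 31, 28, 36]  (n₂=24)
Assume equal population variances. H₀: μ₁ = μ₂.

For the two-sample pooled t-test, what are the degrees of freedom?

df = n₁ + n₂ − 2 = 7 + 24 − 2 = 29

degrees of freedom = 29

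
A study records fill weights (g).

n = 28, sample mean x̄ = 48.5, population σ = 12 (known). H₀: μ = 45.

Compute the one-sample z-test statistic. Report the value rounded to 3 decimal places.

SE = σ/√n = 12/√28 = 2.2678
z = (x̄−μ₀)/SE = (48.5−45)/2.2678 = 1.5434

test statistic = 1.543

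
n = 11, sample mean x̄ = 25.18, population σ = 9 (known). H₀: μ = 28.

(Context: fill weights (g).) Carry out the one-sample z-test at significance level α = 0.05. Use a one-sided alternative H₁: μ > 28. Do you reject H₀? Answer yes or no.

SE = σ/√n = 9/√11 = 2.7136
z = (x̄−μ₀)/SE = (25.18−28)/2.7136 = -1.0392
p-value (one-sided, H₁ greater) = 0.85065
At α=0.05: p ≥ α → fail to reject H₀

reject H₀: no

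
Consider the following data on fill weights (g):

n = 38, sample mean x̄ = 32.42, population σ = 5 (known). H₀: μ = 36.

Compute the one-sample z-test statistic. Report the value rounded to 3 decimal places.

SE = σ/√n = 5/√38 = 0.8111
z = (x̄−μ₀)/SE = (32.42−36)/0.8111 = -4.4137

test statistic = -4.414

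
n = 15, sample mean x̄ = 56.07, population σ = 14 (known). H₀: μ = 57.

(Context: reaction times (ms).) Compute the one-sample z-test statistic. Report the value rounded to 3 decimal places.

test statistic = -0.257

SE = σ/√n = 14/√15 = 3.6148
z = (x̄−μ₀)/SE = (56.07−57)/3.6148 = -0.2573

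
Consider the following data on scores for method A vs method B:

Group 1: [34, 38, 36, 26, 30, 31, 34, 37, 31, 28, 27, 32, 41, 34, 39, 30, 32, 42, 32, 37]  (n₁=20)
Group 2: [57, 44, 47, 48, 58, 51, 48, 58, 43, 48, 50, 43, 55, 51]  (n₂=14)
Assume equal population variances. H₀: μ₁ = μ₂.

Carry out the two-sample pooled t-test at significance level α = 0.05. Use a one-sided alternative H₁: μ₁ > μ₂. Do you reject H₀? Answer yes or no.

x̄₁=33.550, s₁=4.489, n₁=20
x̄₂=50.071, s₂=5.255, n₂=14
s_p² = [19·4.489² + 13·5.255²]/32 = 23.1837
SE = √(s_p²·(1/20+1/14)) = 1.6778
t = (33.550−50.071)/1.6778 = -9.8468
df = 32
p-value (one-sided, H₁ greater) = 1.00000
At α=0.05: p ≥ α → fail to reject H₀

reject H₀: no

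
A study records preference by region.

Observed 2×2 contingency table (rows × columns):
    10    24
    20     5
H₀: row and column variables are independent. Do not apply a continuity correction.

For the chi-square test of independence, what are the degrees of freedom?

df = (r−1)(c−1) = (2−1)·(2−1) = 1

degrees of freedom = 1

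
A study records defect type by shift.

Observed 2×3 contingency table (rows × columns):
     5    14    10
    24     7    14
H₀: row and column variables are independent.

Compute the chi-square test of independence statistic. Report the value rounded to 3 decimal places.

Row totals [29, 45], col totals [29, 21, 24], n=74
χ² = (5−11.36)²/11.36 + (14−8.23)²/8.23 + (10−9.41)²/9.41 + (24−17.64)²/17.64 + (7−12.77)²/12.77 + (14−14.59)²/14.59 = 12.5768
df = 2

test statistic = 12.577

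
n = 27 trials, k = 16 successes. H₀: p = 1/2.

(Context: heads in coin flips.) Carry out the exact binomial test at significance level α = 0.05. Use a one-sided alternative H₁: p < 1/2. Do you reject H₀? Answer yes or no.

Exact binomial: n=27, k=16, p₀=1/2=0.5000
P(X≤16) from Σ C(n,i)·p₀^i·(1−p₀)^(n−i)
p-value (one-sided, H₁ less) = 0.87611
At α=0.05: p ≥ α → fail to reject H₀

reject H₀: no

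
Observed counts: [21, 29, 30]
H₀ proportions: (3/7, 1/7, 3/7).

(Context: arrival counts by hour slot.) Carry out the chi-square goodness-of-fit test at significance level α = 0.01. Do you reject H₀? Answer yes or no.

reject H₀: yes

n = 80; E_i = n·p_i = [34.29, 11.43, 34.29]
χ² = (21−34.29)²/34.29 + (29−11.43)²/11.43 + (30−34.29)²/34.29 = 32.7000
df = 2
p-value (upper-tail) = 0.00000
At α=0.01: p < α → reject H₀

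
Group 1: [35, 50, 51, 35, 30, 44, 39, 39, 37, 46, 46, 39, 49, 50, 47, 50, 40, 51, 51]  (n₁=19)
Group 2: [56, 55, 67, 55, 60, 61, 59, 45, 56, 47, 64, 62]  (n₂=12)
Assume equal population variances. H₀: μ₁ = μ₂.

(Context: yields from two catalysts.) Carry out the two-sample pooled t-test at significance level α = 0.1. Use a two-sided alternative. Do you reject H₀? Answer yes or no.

reject H₀: yes

x̄₁=43.632, s₁=6.635, n₁=19
x̄₂=57.250, s₂=6.440, n₂=12
s_p² = [18·6.635² + 11·6.440²]/29 = 43.0576
SE = √(s_p²·(1/19+1/12)) = 2.4196
t = (43.632−57.250)/2.4196 = -5.6284
df = 29
p-value (two-sided) = 0.00000
At α=0.1: p < α → reject H₀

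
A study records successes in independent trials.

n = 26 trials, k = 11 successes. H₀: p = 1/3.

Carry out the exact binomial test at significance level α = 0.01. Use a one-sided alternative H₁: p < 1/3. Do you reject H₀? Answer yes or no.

Exact binomial: n=26, k=11, p₀=1/3=0.3333
P(X≤11) from Σ C(n,i)·p₀^i·(1−p₀)^(n−i)
p-value (one-sided, H₁ less) = 0.87948
At α=0.01: p ≥ α → fail to reject H₀

reject H₀: no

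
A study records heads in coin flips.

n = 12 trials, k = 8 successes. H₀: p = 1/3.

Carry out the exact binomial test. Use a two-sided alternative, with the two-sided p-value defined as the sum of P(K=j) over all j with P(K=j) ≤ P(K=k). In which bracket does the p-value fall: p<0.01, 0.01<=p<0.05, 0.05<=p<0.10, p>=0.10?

p-value bracket: 0.01<=p<0.05

Exact binomial: n=12, k=8, p₀=1/3=0.3333
P(X=j) = C(n,j)·p₀^j·(1−p₀)^(n−j); p = Σ P(X=j) over j with P(X=j) ≤ P(X=8)
p-value (two-sided) = 0.02647
→ bracket: 0.01<=p<0.05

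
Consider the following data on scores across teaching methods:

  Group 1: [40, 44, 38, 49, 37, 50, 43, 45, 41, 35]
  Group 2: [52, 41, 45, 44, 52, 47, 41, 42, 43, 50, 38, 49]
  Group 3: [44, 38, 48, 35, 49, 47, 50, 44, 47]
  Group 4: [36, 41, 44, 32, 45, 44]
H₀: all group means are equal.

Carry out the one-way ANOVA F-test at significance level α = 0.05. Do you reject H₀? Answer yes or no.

reject H₀: no

Group means [42.20, 45.33, 44.67, 40.33], grand mean 43.514
SSB = Σnᵢ(x̄ᵢ−x̄)² = 129.643; SSW = ΣΣ(x−x̄ᵢ)² = 803.600
MSB = 129.643/3 = 43.2144; MSW = 803.600/33 = 24.3515
F = MSB/MSW = 1.7746
df = (3, 33)
p-value (upper-tail) = 0.17117
At α=0.05: p ≥ α → fail to reject H₀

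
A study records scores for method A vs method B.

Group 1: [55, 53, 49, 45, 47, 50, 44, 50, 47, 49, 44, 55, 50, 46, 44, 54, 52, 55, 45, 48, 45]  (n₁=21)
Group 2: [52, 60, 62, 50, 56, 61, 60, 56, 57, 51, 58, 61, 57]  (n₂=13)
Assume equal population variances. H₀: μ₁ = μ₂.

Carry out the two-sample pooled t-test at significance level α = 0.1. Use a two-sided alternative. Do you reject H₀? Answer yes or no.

reject H₀: yes

x̄₁=48.905, s₁=3.885, n₁=21
x̄₂=57.000, s₂=3.958, n₂=13
s_p² = [20·3.885² + 12·3.958²]/32 = 15.3065
SE = √(s_p²·(1/21+1/13)) = 1.3807
t = (48.905−57.000)/1.3807 = -5.8632
df = 32
p-value (two-sided) = 0.00000
At α=0.1: p < α → reject H₀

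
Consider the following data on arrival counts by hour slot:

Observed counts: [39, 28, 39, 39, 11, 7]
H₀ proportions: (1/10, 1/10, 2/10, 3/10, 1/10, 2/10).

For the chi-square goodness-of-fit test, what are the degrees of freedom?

df = k − 1 = 6 − 1 = 5

degrees of freedom = 5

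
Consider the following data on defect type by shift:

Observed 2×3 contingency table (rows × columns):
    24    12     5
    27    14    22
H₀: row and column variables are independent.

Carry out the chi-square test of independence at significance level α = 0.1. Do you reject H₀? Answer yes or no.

Row totals [41, 63], col totals [51, 26, 27], n=104
χ² = (24−20.11)²/20.11 + (12−10.25)²/10.25 + (5−10.64)²/10.64 + (27−30.89)²/30.89 + (14−15.75)²/15.75 + (22−16.36)²/16.36 = 6.6791
df = 2
p-value (upper-tail) = 0.03545
At α=0.1: p < α → reject H₀

reject H₀: yes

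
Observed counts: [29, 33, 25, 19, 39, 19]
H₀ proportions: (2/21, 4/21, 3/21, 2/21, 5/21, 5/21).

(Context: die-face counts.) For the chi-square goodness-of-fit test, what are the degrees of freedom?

df = k − 1 = 6 − 1 = 5

degrees of freedom = 5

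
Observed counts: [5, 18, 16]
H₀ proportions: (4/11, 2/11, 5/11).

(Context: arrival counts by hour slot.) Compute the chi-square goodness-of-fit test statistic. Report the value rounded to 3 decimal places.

n = 39; E_i = n·p_i = [14.18, 7.09, 17.73]
χ² = (5−14.18)²/14.18 + (18−7.09)²/7.09 + (16−17.73)²/17.73 = 22.8962
df = 2

test statistic = 22.896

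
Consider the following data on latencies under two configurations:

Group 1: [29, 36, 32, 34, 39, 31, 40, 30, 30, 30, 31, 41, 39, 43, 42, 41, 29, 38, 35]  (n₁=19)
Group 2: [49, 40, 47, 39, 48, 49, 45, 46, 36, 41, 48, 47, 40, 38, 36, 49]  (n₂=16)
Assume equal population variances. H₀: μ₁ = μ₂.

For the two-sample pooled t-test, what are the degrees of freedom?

degrees of freedom = 33

df = n₁ + n₂ − 2 = 19 + 16 − 2 = 33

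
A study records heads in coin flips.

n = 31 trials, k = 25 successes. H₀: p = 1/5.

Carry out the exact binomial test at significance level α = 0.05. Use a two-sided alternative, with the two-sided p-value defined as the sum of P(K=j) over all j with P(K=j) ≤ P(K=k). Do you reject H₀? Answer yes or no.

reject H₀: yes

Exact binomial: n=31, k=25, p₀=1/5=0.2000
P(X=j) = C(n,j)·p₀^j·(1−p₀)^(n−j); p = Σ P(X=j) over j with P(X=j) ≤ P(X=25)
p-value (two-sided) = 0.00000
At α=0.05: p < α → reject H₀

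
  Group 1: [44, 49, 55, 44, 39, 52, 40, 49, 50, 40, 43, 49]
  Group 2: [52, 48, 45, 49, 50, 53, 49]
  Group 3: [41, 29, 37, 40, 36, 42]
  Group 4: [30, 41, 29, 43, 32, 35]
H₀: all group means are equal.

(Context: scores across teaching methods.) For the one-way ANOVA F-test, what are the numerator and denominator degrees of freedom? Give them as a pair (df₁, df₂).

k = 4 groups, N = 31 total
df = (k−1, N−k) = (4−1, 31−4) = (3, 27)

degrees of freedom = [3, 27]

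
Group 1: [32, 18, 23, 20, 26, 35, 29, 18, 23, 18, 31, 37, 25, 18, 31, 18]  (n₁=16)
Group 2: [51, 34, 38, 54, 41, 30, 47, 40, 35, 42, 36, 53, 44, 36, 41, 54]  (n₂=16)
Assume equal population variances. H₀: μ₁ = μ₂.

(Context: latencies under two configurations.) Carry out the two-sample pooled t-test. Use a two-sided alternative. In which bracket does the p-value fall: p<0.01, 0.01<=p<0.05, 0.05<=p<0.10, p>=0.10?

p-value bracket: p<0.01

x̄₁=25.125, s₁=6.632, n₁=16
x̄₂=42.250, s₂=7.611, n₂=16
s_p² = [15·6.632² + 15·7.611²]/30 = 50.9583
SE = √(s_p²·(1/16+1/16)) = 2.5238
t = (25.125−42.250)/2.5238 = -6.7853
df = 30
p-value (two-sided) = 0.00000
→ bracket: p<0.01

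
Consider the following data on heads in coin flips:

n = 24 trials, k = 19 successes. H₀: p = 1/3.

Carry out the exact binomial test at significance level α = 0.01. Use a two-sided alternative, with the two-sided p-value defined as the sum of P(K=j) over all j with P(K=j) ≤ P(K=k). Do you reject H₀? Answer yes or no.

reject H₀: yes

Exact binomial: n=24, k=19, p₀=1/3=0.3333
P(X=j) = C(n,j)·p₀^j·(1−p₀)^(n−j); p = Σ P(X=j) over j with P(X=j) ≤ P(X=19)
p-value (two-sided) = 0.00001
At α=0.01: p < α → reject H₀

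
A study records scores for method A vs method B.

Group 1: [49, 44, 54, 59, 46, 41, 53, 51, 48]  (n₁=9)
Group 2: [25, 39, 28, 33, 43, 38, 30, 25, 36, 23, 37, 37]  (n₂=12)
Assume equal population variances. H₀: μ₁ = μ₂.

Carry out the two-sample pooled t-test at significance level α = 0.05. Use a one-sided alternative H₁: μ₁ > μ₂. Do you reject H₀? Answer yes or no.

x̄₁=49.444, s₁=5.503, n₁=9
x̄₂=32.833, s₂=6.492, n₂=12
s_p² = [8·5.503² + 11·6.492²]/19 = 37.1520
SE = √(s_p²·(1/9+1/12)) = 2.6878
t = (49.444−32.833)/2.6878 = 6.1803
df = 19
p-value (one-sided, H₁ greater) = 0.00000
At α=0.05: p < α → reject H₀

reject H₀: yes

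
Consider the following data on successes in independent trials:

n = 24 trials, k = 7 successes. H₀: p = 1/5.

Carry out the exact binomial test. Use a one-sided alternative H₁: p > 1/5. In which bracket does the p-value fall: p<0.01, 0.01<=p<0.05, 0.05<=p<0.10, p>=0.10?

Exact binomial: n=24, k=7, p₀=1/5=0.2000
P(X≥7) from Σ C(n,i)·p₀^i·(1−p₀)^(n−i)
p-value (one-sided, H₁ greater) = 0.18893
→ bracket: p>=0.10

p-value bracket: p>=0.10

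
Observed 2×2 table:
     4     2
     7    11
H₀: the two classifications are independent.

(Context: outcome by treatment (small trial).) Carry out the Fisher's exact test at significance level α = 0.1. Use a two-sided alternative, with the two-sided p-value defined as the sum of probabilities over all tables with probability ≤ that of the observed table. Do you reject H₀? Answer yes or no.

Margins: r₁=6, r₂=18, c₁=11, c₂=13, n=24
p_obs = C(6,4)·C(18,7)/C(24,11); sum pmf over tables with pmf ≤ p_obs
p-value (two-sided) = 0.35722
At α=0.1: p ≥ α → fail to reject H₀

reject H₀: no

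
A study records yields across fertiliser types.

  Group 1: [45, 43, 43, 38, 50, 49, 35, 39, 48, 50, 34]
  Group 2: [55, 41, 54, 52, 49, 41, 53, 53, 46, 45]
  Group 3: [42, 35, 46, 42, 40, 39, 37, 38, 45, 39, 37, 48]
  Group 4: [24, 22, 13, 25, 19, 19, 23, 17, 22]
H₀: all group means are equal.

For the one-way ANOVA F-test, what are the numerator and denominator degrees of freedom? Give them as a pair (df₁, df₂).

k = 4 groups, N = 42 total
df = (k−1, N−k) = (4−1, 42−4) = (3, 38)

degrees of freedom = [3, 38]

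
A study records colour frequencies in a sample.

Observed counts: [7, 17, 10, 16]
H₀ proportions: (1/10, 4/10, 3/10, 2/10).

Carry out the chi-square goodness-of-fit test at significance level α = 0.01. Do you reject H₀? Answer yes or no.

n = 50; E_i = n·p_i = [5.00, 20.00, 15.00, 10.00]
χ² = (7−5.00)²/5.00 + (17−20.00)²/20.00 + (10−15.00)²/15.00 + (16−10.00)²/10.00 = 6.5167
df = 3
p-value (upper-tail) = 0.08901
At α=0.01: p ≥ α → fail to reject H₀

reject H₀: no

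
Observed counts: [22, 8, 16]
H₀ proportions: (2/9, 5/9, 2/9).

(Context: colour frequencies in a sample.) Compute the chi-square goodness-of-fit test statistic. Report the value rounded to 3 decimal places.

test statistic = 28.896

n = 46; E_i = n·p_i = [10.22, 25.56, 10.22]
χ² = (22−10.22)²/10.22 + (8−25.56)²/25.56 + (16−10.22)²/10.22 = 28.8957
df = 2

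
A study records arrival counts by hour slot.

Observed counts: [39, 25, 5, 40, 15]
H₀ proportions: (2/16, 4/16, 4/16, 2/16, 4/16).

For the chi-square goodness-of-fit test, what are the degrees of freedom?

df = k − 1 = 5 − 1 = 4

degrees of freedom = 4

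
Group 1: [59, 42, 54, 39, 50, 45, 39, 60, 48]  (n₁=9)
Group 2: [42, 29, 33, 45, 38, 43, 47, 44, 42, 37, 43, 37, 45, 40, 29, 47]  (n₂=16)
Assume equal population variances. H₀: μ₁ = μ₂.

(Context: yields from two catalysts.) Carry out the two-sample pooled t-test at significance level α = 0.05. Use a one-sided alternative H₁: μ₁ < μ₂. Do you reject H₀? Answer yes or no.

x̄₁=48.444, s₁=7.986, n₁=9
x̄₂=40.062, s₂=5.790, n₂=16
s_p² = [8·7.986² + 15·5.790²]/23 = 44.0504
SE = √(s_p²·(1/9+1/16)) = 2.7654
t = (48.444−40.062)/2.7654 = 3.0310
df = 23
p-value (one-sided, H₁ less) = 0.99703
At α=0.05: p ≥ α → fail to reject H₀

reject H₀: no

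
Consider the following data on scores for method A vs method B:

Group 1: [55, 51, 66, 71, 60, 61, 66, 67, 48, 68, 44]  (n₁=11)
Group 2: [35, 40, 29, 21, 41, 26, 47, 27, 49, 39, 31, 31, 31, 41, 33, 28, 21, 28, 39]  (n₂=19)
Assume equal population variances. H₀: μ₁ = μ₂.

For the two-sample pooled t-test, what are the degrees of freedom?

df = n₁ + n₂ − 2 = 11 + 19 − 2 = 28

degrees of freedom = 28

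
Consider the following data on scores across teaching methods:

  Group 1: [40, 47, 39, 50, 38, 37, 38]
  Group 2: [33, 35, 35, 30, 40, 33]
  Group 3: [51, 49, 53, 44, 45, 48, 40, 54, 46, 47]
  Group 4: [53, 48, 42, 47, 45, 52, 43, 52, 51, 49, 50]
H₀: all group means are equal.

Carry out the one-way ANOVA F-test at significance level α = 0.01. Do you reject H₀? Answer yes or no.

reject H₀: yes

Group means [41.29, 34.33, 47.70, 48.36], grand mean 44.235
SSB = Σnᵢ(x̄ᵢ−x̄)² = 956.710; SSW = ΣΣ(x−x̄ᵢ)² = 515.407
MSB = 956.710/3 = 318.9034; MSW = 515.407/30 = 17.1802
F = MSB/MSW = 18.5622
df = (3, 30)
p-value (upper-tail) = 0.00000
At α=0.01: p < α → reject H₀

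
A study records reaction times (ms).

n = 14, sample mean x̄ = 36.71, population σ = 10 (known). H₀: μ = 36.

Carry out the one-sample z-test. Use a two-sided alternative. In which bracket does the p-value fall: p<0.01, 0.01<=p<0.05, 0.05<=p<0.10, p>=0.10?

SE = σ/√n = 10/√14 = 2.6726
z = (x̄−μ₀)/SE = (36.71−36)/2.6726 = 0.2657
p-value (two-sided) = 0.79050
→ bracket: p>=0.10

p-value bracket: p>=0.10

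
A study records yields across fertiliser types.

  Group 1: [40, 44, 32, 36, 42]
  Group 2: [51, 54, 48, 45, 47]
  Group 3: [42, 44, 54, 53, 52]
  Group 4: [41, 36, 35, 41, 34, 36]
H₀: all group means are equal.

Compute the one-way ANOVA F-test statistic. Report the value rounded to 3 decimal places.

test statistic = 11.773

Group means [38.80, 49.00, 49.00, 37.17], grand mean 43.190
SSB = Σnᵢ(x̄ᵢ−x̄)² = 651.605; SSW = ΣΣ(x−x̄ᵢ)² = 313.633
MSB = 651.605/3 = 217.2016; MSW = 313.633/17 = 18.4490
F = MSB/MSW = 11.7731
df = (3, 17)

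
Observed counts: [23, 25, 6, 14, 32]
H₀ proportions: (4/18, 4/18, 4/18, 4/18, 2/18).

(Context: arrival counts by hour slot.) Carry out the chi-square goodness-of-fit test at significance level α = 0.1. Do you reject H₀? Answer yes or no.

n = 100; E_i = n·p_i = [22.22, 22.22, 22.22, 22.22, 11.11]
χ² = (23−22.22)²/22.22 + (25−22.22)²/22.22 + (6−22.22)²/22.22 + (14−22.22)²/22.22 + (32−11.11)²/11.11 = 54.5300
df = 4
p-value (upper-tail) = 0.00000
At α=0.1: p < α → reject H₀

reject H₀: yes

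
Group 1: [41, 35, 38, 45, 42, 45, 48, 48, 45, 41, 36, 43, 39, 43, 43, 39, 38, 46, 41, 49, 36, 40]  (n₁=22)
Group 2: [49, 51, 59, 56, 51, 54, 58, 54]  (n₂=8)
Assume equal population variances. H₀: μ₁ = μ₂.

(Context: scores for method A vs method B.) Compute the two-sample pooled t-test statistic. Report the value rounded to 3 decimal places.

x̄₁=41.864, s₁=4.051, n₁=22
x̄₂=54.000, s₂=3.546, n₂=8
s_p² = [21·4.051² + 7·3.546²]/28 = 15.4497
SE = √(s_p²·(1/22+1/8)) = 1.6228
t = (41.864−54.000)/1.6228 = -7.4787
df = 28

test statistic = -7.479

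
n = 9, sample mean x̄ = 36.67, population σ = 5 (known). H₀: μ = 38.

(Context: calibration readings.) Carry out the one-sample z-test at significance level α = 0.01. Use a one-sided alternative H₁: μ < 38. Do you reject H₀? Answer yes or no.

SE = σ/√n = 5/√9 = 1.6667
z = (x̄−μ₀)/SE = (36.67−38)/1.6667 = -0.7980
p-value (one-sided, H₁ less) = 0.21244
At α=0.01: p ≥ α → fail to reject H₀

reject H₀: no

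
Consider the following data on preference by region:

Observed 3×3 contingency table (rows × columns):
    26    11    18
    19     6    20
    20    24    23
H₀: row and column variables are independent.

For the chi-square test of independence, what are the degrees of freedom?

degrees of freedom = 4

df = (r−1)(c−1) = (3−1)·(3−1) = 4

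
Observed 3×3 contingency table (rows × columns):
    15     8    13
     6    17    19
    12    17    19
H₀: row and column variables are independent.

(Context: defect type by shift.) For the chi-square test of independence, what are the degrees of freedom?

df = (r−1)(c−1) = (3−1)·(3−1) = 4

degrees of freedom = 4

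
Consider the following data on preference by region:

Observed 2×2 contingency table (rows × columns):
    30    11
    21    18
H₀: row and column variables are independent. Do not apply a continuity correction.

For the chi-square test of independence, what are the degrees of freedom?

degrees of freedom = 1

df = (r−1)(c−1) = (2−1)·(2−1) = 1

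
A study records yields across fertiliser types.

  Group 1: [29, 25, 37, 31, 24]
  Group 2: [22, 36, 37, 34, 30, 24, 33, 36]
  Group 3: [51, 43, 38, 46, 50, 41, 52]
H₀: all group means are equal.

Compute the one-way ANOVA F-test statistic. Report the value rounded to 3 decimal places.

Group means [29.20, 31.50, 45.86], grand mean 35.950
SSB = Σnᵢ(x̄ᵢ−x̄)² = 1073.293; SSW = ΣΣ(x−x̄ᵢ)² = 511.657
MSB = 1073.293/2 = 536.6464; MSW = 511.657/17 = 30.0975
F = MSB/MSW = 17.8303
df = (2, 17)

test statistic = 17.830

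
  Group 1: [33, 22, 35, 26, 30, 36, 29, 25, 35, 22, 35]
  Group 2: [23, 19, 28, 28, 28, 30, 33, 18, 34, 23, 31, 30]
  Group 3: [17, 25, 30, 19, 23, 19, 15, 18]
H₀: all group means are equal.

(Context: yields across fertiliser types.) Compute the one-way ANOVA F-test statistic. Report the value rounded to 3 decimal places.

test statistic = 7.193

Group means [29.82, 27.08, 20.75], grand mean 26.419
SSB = Σnᵢ(x̄ᵢ−x̄)² = 389.495; SSW = ΣΣ(x−x̄ᵢ)² = 758.053
MSB = 389.495/2 = 194.7477; MSW = 758.053/28 = 27.0733
F = MSB/MSW = 7.1933
df = (2, 28)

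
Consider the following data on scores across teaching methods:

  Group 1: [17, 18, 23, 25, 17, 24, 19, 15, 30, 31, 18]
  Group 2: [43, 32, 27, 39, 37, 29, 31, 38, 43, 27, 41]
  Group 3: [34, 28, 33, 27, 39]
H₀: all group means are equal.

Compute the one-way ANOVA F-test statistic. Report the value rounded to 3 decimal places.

Group means [21.55, 35.18, 32.20], grand mean 29.074
SSB = Σnᵢ(x̄ᵢ−x̄)² = 1082.688; SSW = ΣΣ(x−x̄ᵢ)² = 773.164
MSB = 1082.688/2 = 541.3441; MSW = 773.164/24 = 32.2152
F = MSB/MSW = 16.8040
df = (2, 24)

test statistic = 16.804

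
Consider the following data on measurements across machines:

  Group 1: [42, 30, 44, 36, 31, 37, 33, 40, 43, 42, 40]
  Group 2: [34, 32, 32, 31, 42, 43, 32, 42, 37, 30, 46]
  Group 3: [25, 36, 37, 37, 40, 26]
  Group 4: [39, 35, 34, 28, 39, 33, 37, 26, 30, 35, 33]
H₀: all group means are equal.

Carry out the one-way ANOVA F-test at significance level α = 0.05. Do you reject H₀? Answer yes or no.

reject H₀: no

Group means [38.00, 36.45, 33.50, 33.55], grand mean 35.615
SSB = Σnᵢ(x̄ᵢ−x̄)² = 144.276; SSW = ΣΣ(x−x̄ᵢ)² = 954.955
MSB = 144.276/3 = 48.0921; MSW = 954.955/35 = 27.2844
F = MSB/MSW = 1.7626
df = (3, 35)
p-value (upper-tail) = 0.17229
At α=0.05: p ≥ α → fail to reject H₀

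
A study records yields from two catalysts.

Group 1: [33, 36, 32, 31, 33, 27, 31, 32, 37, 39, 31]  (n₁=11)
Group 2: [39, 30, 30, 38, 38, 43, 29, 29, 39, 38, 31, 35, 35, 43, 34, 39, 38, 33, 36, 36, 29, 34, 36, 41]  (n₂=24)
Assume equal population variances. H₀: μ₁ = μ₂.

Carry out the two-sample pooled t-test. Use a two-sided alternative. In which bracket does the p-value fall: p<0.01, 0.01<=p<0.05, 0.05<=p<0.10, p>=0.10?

x̄₁=32.909, s₁=3.330, n₁=11
x̄₂=35.542, s₂=4.293, n₂=24
s_p² = [10·3.330² + 23·4.293²]/33 = 16.2081
SE = √(s_p²·(1/11+1/24)) = 1.4659
t = (32.909−35.542)/1.4659 = -1.7959
df = 33
p-value (two-sided) = 0.08167
→ bracket: 0.05<=p<0.10

p-value bracket: 0.05<=p<0.10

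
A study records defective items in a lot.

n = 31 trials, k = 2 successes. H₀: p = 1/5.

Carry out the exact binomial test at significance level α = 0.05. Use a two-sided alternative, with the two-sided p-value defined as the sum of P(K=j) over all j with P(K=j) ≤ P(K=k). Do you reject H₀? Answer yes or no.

reject H₀: no

Exact binomial: n=31, k=2, p₀=1/5=0.2000
P(X=j) = C(n,j)·p₀^j·(1−p₀)^(n−j); p = Σ P(X=j) over j with P(X=j) ≤ P(X=2)
p-value (two-sided) = 0.07016
At α=0.05: p ≥ α → fail to reject H₀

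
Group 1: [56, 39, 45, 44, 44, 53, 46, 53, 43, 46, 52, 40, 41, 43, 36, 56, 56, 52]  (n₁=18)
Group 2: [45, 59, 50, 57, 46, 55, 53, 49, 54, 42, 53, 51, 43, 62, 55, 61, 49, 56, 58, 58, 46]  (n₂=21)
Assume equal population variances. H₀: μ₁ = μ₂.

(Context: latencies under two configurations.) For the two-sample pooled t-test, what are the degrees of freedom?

degrees of freedom = 37

df = n₁ + n₂ − 2 = 18 + 21 − 2 = 37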